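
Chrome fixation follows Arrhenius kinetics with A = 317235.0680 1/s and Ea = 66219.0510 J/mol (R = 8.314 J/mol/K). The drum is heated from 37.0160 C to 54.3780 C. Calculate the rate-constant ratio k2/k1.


T1 = 37.0160 + 273.15 = 310.1660 K; T2 = 54.3780 + 273.15 = 327.5280 K
k1 = A * exp(-Ea/(R*T1)) = 317235.0680 * exp(-66219.0510/(8.314*310.1660)) = 2.2342e-06 1/s
k2 = A * exp(-Ea/(R*T2)) = 317235.0680 * exp(-66219.0510/(8.314*327.5280)) = 8.7154e-06 1/s
k2/k1 = 8.7154e-06 / 2.2342e-06 = 3.9010


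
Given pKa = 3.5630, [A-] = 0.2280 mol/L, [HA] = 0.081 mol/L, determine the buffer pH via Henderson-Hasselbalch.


ratio = [A-] / [HA] = 0.2280 / 0.081 = 2.8148
log10(ratio) = 0.4494
pH = pKa + log10(ratio) = 3.5630 + 0.4494 = 4.0124


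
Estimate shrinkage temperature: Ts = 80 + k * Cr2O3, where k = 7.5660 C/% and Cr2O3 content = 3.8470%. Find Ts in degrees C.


Formula: Ts = 80 + k * Cr2O3
Substituting: Ts = 80 + 7.5660 * 3.8470
Result: 109.1064 C


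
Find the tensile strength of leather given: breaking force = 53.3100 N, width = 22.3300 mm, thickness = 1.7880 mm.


Formula: TS = force / (width * thickness)
Substituting: TS = 53.3100 / (22.3300 * 1.7880)
Result: 1.3352 N/mm^2


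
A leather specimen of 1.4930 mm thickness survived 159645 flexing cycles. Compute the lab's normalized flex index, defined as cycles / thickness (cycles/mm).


Formula: Index = cycles / thickness
Substituting: Index = 159645 / 1.4930
Result: 106929.0020 cycles/mm


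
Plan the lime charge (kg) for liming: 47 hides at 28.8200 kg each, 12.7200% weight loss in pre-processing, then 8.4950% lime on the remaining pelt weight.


Total_raw = N * avg_wt = 47 * 28.8200 = 1354.5400 kg
Substrate = Total_raw * (1 - loss/100) = 1354.5400 * (1 - 12.7200/100) = 1182.2425 kg
Lime = Substrate * pct / 100 = 1182.2425 * 8.4950 / 100 = 100.4315 kg


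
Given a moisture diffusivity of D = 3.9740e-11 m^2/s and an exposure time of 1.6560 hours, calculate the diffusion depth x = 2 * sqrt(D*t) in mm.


t = 1.6560 hr * 3600 = 5961.6000 s
D * t = 3.9740e-11 * 5961.6000 = 2.3691e-07
x = 2 * sqrt(D*t) = 2 * sqrt(2.3691e-07) = 9.7348e-04 m = 0.9735 mm


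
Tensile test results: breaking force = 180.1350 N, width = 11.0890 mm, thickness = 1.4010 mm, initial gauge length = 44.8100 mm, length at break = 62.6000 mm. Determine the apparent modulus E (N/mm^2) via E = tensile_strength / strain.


TS = F / (w * t) = 180.1350 / (11.0890 * 1.4010) = 11.5949 N/mm^2
strain = (Lf - L0) / L0 = (62.6000 - 44.8100) / 44.8100 = 0.3970
E = TS / strain = 11.5949 / 0.3970 = 29.2056 N/mm^2


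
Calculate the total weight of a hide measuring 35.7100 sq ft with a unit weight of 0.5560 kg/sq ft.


Formula: Weight = area * weight_per_sqft
Substituting: Weight = 35.7100 * 0.5560
Result: 19.8548 kg


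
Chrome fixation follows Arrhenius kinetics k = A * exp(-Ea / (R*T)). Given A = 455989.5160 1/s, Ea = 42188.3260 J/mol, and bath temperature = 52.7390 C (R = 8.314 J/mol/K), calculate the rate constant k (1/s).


T_K = T_C + 273.15 = 52.7390 + 273.15 = 325.8890 K
exponent = -Ea / (R * T_K) = -42188.3260 / (8.314 * 325.8890) = -15.5709
k = A * exp(exponent) = 455989.5160 * exp(-15.5709) = 0.0788164 1/s


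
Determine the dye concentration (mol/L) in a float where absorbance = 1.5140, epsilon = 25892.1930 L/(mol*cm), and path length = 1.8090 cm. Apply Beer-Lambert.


Formula: c = A / (epsilon * l)
Substituting: c = 1.5140 / (25892.1930 * 1.8090)
Result: 3.2324e-05 mol/L


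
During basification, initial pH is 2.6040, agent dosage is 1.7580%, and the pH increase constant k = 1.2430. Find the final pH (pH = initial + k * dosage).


Formula: pH_final = pH_initial + k * base_pct
Substituting: pH_final = 2.6040 + 1.2430 * 1.7580
Result: 4.7892


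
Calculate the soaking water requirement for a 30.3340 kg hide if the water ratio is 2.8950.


Formula: Water = hide_weight * ratio
Substituting: Water = 30.3340 * 2.8950
Result: 87.8169 kg


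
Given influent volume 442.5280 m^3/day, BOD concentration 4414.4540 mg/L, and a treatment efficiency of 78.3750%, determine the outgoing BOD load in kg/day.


Load_in = volume * conc / 1000 = 442.5280 * 4414.4540 / 1000 = 1953.5195 kg/day
Removed = Load_in * eff / 100 = 1953.5195 * 78.3750 / 100 = 1531.0709 kg/day
Load_out = Load_in - Removed = 1953.5195 - 1531.0709 = 422.4486 kg/day


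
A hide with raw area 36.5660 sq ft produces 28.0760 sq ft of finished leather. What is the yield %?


Formula: Yield = finished / raw * 100
Substituting: Yield = 28.0760 / 36.5660 * 100
Result: 76.7817 %


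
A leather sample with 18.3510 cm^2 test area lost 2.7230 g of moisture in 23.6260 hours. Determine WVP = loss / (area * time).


Formula: WVP = loss / (area * time)
Substituting: WVP = 2.7230 / (18.3510 * 23.6260)
Result: 0.00628055 g/(cm^2*hr)


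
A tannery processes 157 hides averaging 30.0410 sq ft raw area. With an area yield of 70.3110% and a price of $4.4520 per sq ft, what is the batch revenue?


Raw_total = N * avg_area = 157 * 30.0410 = 4716.4370 sq ft
Finished = Raw_total * yield / 100 = 4716.4370 * 70.3110 / 100 = 3316.1740 sq ft
Value = Finished * price = 3316.1740 * 4.4520 = 14763.6067 $


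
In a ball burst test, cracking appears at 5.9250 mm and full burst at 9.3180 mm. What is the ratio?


Formula: Ratio = crack / burst
Substituting: Ratio = 5.9250 / 9.3180
Result: 0.6359


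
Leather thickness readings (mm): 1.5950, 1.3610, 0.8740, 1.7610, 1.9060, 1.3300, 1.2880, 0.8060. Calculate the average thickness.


Formula: Average = sum / n
Substituting: Average = 10.9210 / 8
Result: 1.3651 mm


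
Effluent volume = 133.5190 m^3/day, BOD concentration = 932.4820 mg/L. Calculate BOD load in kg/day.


Formula: BOD_load = volume * conc / 1000
Substituting: BOD_load = 133.5190 * 932.4820 / 1000
Result: 124.5041 kg/day


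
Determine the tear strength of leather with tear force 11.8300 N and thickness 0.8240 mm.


Formula: Tear strength = force / thickness
Substituting: Tear strength = 11.8300 / 0.8240
Result: 14.3568 N/mm


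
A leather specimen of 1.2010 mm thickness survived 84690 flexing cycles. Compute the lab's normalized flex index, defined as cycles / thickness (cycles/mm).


Formula: Index = cycles / thickness
Substituting: Index = 84690 / 1.2010
Result: 70516.2365 cycles/mm


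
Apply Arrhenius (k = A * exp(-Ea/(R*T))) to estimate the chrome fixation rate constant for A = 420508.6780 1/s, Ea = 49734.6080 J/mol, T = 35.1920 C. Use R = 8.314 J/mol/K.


T_K = T_C + 273.15 = 35.1920 + 273.15 = 308.3420 K
exponent = -Ea / (R * T_K) = -49734.6080 / (8.314 * 308.3420) = -19.4006
k = A * exp(exponent) = 420508.6780 * exp(-19.4006) = 0.00157828 1/s


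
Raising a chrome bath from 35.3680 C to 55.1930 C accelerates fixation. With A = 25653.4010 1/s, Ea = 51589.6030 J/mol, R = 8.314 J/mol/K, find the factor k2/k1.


T1 = 35.3680 + 273.15 = 308.5180 K; T2 = 55.1930 + 273.15 = 328.3430 K
k1 = A * exp(-Ea/(R*T1)) = 25653.4010 * exp(-51589.6030/(8.314*308.5180)) = 4.7237e-05 1/s
k2 = A * exp(-Ea/(R*T2)) = 25653.4010 * exp(-51589.6030/(8.314*328.3430)) = 1.5911e-04 1/s
k2/k1 = 1.5911e-04 / 4.7237e-05 = 3.3682


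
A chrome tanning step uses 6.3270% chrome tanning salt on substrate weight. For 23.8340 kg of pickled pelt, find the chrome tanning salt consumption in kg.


Formula: Chrome = substrate * pct / 100
Substituting: Chrome = 23.8340 * 6.3270 / 100
Result: 1.5080 kg


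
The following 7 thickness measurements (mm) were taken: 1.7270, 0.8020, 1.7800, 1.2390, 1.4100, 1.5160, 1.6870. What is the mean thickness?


Formula: Average = sum / n
Substituting: Average = 10.1610 / 7
Result: 1.4516 mm


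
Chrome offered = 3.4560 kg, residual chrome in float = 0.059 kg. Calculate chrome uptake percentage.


Formula: Uptake = (offered - residual) / offered * 100
Substituting: Uptake = (3.4560 - 0.059) / 3.4560 * 100
Result: 98.2928 %


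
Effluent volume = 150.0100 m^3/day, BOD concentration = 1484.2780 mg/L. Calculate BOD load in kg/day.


Formula: BOD_load = volume * conc / 1000
Substituting: BOD_load = 150.0100 * 1484.2780 / 1000
Result: 222.6565 kg/day


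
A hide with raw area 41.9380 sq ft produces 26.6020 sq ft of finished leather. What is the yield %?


Formula: Yield = finished / raw * 100
Substituting: Yield = 26.6020 / 41.9380 * 100
Result: 63.4317 %


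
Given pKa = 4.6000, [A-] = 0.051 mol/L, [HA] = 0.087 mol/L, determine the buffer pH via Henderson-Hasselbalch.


ratio = [A-] / [HA] = 0.051 / 0.087 = 0.5862
log10(ratio) = -0.2319
pH = pKa + log10(ratio) = 4.6000 - 0.2319 = 4.3681


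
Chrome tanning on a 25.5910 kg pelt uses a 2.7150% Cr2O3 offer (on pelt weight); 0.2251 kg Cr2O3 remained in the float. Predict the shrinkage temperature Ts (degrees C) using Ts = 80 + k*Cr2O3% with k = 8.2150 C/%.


Offered = pelt * offer_pct / 100 = 25.5910 * 2.7150 / 100 = 0.6948 kg
Uptake = offered - residual = 0.6948 - 0.2251 = 0.4697 kg
Cr2O3% on pelt = uptake / pelt * 100 = 0.4697 / 25.5910 * 100 = 1.8354 %
Ts = 80 + k * Cr2O3% = 80 + 8.2150 * 1.8354 = 95.0778 C


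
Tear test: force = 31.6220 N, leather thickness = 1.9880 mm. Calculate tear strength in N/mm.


Formula: Tear strength = force / thickness
Substituting: Tear strength = 31.6220 / 1.9880
Result: 15.9064 N/mm


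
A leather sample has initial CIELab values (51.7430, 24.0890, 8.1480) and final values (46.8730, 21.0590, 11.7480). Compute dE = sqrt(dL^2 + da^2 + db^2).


dL = -4.8700, da = -3.0300, db = 3.6000
dE = sqrt((-4.8700)^2 + (-3.0300)^2 + 3.6000^2) = 6.7718


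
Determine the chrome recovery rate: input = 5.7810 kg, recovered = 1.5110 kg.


Formula: Recovery = recovered / input * 100
Substituting: Recovery = 1.5110 / 5.7810 * 100
Result: 26.1373 %


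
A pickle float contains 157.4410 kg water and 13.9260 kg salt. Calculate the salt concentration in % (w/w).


Formula: Conc = salt / (water + salt) * 100
Substituting: Conc = 13.9260 / (157.4410 + 13.9260) * 100
Result: 8.1264 %


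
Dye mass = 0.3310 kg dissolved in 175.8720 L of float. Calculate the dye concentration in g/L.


Formula: Conc = dye_mass(kg) / volume(L) * 1000
Substituting: Conc = 0.3310 / 175.8720 * 1000
Result: 1.8821 g/L


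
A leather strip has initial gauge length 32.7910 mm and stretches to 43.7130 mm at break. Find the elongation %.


Formula: Elongation = (Lf - L0) / L0 * 100
Substituting: Elongation = (43.7130 - 32.7910) / 32.7910 * 100
Result: 33.3079 %


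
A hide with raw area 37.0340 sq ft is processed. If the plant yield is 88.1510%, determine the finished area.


Formula: finished = raw * yield / 100
Substituting: finished = 37.0340 * 88.1510 / 100
Result: 32.6458 sq ft


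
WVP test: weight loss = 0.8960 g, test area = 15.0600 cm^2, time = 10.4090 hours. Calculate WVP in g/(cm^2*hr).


Formula: WVP = loss / (area * time)
Substituting: WVP = 0.8960 / (15.0600 * 10.4090)
Result: 0.00571576 g/(cm^2*hr)


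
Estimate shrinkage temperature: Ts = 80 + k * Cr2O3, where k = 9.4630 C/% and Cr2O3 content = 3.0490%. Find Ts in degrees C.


Formula: Ts = 80 + k * Cr2O3
Substituting: Ts = 80 + 9.4630 * 3.0490
Result: 108.8527 C


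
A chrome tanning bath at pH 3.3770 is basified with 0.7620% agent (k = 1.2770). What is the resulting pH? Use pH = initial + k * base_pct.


Formula: pH_final = pH_initial + k * base_pct
Substituting: pH_final = 3.3770 + 1.2770 * 0.7620
Result: 4.3501


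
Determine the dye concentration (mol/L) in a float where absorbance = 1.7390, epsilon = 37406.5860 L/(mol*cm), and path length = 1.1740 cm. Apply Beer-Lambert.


Formula: c = A / (epsilon * l)
Substituting: c = 1.7390 / (37406.5860 * 1.1740)
Result: 3.9599e-05 mol/L


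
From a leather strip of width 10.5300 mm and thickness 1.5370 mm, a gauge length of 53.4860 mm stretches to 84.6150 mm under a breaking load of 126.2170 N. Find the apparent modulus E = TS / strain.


TS = F / (w * t) = 126.2170 / (10.5300 * 1.5370) = 7.7986 N/mm^2
strain = (Lf - L0) / L0 = (84.6150 - 53.4860) / 53.4860 = 0.5820
E = TS / strain = 7.7986 / 0.5820 = 13.3996 N/mm^2


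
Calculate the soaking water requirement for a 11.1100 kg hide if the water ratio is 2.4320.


Formula: Water = hide_weight * ratio
Substituting: Water = 11.1100 * 2.4320
Result: 27.0195 kg


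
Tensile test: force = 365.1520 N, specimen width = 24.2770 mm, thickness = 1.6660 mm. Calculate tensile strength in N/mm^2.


Formula: TS = force / (width * thickness)
Substituting: TS = 365.1520 / (24.2770 * 1.6660)
Result: 9.0283 N/mm^2


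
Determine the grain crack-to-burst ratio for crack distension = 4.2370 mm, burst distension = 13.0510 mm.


Formula: Ratio = crack / burst
Substituting: Ratio = 4.2370 / 13.0510
Result: 0.3246


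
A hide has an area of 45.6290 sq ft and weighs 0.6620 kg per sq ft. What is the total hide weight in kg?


Formula: Weight = area * weight_per_sqft
Substituting: Weight = 45.6290 * 0.6620
Result: 30.2064 kg


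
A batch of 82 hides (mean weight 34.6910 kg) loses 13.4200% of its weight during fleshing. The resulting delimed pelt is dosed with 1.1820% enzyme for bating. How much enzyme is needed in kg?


Total_raw = N * avg_wt = 82 * 34.6910 = 2844.6620 kg
Substrate = Total_raw * (1 - loss/100) = 2844.6620 * (1 - 13.4200/100) = 2462.9084 kg
Enzyme = Substrate * pct / 100 = 2462.9084 * 1.1820 / 100 = 29.1116 kg


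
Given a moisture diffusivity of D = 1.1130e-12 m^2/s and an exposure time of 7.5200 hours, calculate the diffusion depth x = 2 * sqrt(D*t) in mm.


t = 7.5200 hr * 3600 = 27072.0000 s
D * t = 1.1130e-12 * 27072.0000 = 3.0131e-08
x = 2 * sqrt(D*t) = 2 * sqrt(3.0131e-08) = 3.4717e-04 m = 0.3472 mm


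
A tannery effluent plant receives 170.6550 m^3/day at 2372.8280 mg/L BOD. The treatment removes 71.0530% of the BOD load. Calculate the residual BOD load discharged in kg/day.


Load_in = volume * conc / 1000 = 170.6550 * 2372.8280 / 1000 = 404.9350 kg/day
Removed = Load_in * eff / 100 = 404.9350 * 71.0530 / 100 = 287.7184 kg/day
Load_out = Load_in - Removed = 404.9350 - 287.7184 = 117.2165 kg/day


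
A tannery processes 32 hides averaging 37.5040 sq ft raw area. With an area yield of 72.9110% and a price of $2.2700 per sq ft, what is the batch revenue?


Raw_total = N * avg_area = 32 * 37.5040 = 1200.1280 sq ft
Finished = Raw_total * yield / 100 = 1200.1280 * 72.9110 / 100 = 875.0253 sq ft
Value = Finished * price = 875.0253 * 2.2700 = 1986.3075 $


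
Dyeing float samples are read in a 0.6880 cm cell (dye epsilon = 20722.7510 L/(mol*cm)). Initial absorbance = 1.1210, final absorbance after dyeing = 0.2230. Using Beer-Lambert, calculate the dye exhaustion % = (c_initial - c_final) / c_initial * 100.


c_initial = A_i / (epsilon * l) = 1.1210 / (20722.7510 * 0.6880) = 7.8627e-05 mol/L
c_final = A_f / (epsilon * l) = 0.2230 / (20722.7510 * 0.6880) = 1.5641e-05 mol/L
Exhaustion = (c_initial - c_final) / c_initial * 100 = (7.8627e-05 - 1.5641e-05) / 7.8627e-05 * 100 = 80.1070 %


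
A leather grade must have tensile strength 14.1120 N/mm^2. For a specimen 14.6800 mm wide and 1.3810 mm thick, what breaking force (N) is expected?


Formula: F = TS * w * t
Substituting: F = 14.1120 * 14.6800 * 1.3810
Result: 286.0937 N


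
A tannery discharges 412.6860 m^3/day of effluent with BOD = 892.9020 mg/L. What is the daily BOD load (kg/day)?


Formula: BOD_load = volume * conc / 1000
Substituting: BOD_load = 412.6860 * 892.9020 / 1000
Result: 368.4882 kg/day


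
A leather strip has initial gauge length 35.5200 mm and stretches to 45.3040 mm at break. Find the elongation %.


Formula: Elongation = (Lf - L0) / L0 * 100
Substituting: Elongation = (45.3040 - 35.5200) / 35.5200 * 100
Result: 27.5450 %


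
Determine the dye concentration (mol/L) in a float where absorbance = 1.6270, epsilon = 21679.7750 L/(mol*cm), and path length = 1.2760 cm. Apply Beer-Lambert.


Formula: c = A / (epsilon * l)
Substituting: c = 1.6270 / (21679.7750 * 1.2760)
Result: 5.8814e-05 mol/L


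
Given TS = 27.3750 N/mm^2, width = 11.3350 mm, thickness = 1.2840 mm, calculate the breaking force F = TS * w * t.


Formula: F = TS * w * t
Substituting: F = 27.3750 * 11.3350 * 1.2840
Result: 398.4196 N


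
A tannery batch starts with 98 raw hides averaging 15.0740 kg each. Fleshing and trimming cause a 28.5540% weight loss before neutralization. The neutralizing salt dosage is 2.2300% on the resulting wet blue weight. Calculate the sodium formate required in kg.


Total_raw = N * avg_wt = 98 * 15.0740 = 1477.2520 kg
Substrate = Total_raw * (1 - loss/100) = 1477.2520 * (1 - 28.5540/100) = 1055.4375 kg
Neutralizer = Substrate * pct / 100 = 1055.4375 * 2.2300 / 100 = 23.5363 kg


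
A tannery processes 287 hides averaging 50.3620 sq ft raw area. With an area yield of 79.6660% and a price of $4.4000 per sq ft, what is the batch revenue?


Raw_total = N * avg_area = 287 * 50.3620 = 14453.8940 sq ft
Finished = Raw_total * yield / 100 = 14453.8940 * 79.6660 / 100 = 11514.8392 sq ft
Value = Finished * price = 11514.8392 * 4.4000 = 50665.2925 $


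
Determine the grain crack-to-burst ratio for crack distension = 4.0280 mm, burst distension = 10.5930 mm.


Formula: Ratio = crack / burst
Substituting: Ratio = 4.0280 / 10.5930
Result: 0.3803


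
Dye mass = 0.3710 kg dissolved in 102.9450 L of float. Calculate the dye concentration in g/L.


Formula: Conc = dye_mass(kg) / volume(L) * 1000
Substituting: Conc = 0.3710 / 102.9450 * 1000
Result: 3.6039 g/L


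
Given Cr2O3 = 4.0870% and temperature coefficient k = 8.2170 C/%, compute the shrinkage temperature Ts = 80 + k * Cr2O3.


Formula: Ts = 80 + k * Cr2O3
Substituting: Ts = 80 + 8.2170 * 4.0870
Result: 113.5829 C


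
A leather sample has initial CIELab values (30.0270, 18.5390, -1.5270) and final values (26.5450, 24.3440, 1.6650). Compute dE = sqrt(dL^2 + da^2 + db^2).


dL = -3.4820, da = 5.8050, db = 3.1920
dE = sqrt((-3.4820)^2 + 5.8050^2 + 3.1920^2) = 7.4841


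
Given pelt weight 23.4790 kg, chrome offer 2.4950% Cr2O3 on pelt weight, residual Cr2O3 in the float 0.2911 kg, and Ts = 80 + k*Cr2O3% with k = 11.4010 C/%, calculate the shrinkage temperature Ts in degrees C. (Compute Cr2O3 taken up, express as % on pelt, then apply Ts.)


Offered = pelt * offer_pct / 100 = 23.4790 * 2.4950 / 100 = 0.5858 kg
Uptake = offered - residual = 0.5858 - 0.2911 = 0.2947 kg
Cr2O3% on pelt = uptake / pelt * 100 = 0.2947 / 23.4790 * 100 = 1.2552 %
Ts = 80 + k * Cr2O3% = 80 + 11.4010 * 1.2552 = 94.3102 C


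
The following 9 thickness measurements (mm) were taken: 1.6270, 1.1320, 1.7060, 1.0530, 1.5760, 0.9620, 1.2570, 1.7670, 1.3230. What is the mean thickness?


Formula: Average = sum / n
Substituting: Average = 12.4030 / 9
Result: 1.3781 mm


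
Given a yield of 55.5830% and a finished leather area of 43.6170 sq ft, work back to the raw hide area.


Formula: raw = finished * 100 / yield
Substituting: raw = 43.6170 * 100 / 55.5830
Result: 78.4718 sq ft


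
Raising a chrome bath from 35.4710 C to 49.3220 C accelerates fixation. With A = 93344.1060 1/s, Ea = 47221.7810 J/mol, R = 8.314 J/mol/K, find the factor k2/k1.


T1 = 35.4710 + 273.15 = 308.6210 K; T2 = 49.3220 + 273.15 = 322.4720 K
k1 = A * exp(-Ea/(R*T1)) = 93344.1060 * exp(-47221.7810/(8.314*308.6210)) = 9.4936e-04 1/s
k2 = A * exp(-Ea/(R*T2)) = 93344.1060 * exp(-47221.7810/(8.314*322.4720)) = 0.00209283 1/s
k2/k1 = 0.00209283 / 9.4936e-04 = 2.2045


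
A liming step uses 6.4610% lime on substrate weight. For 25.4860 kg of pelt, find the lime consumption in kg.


Formula: Lime = substrate * pct / 100
Substituting: Lime = 25.4860 * 6.4610 / 100
Result: 1.6467 kg


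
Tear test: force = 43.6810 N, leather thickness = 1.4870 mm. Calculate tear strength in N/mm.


Formula: Tear strength = force / thickness
Substituting: Tear strength = 43.6810 / 1.4870
Result: 29.3753 N/mm


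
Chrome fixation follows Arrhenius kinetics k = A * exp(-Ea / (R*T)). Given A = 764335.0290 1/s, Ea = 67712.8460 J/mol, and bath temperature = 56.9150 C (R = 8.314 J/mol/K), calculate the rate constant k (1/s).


T_K = T_C + 273.15 = 56.9150 + 273.15 = 330.0650 K
exponent = -Ea / (R * T_K) = -67712.8460 / (8.314 * 330.0650) = -24.6753
k = A * exp(exponent) = 764335.0290 * exp(-24.6753) = 1.4688e-05 1/s


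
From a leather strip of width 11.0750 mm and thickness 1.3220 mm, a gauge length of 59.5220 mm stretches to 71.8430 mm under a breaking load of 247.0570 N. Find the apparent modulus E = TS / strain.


TS = F / (w * t) = 247.0570 / (11.0750 * 1.3220) = 16.8742 N/mm^2
strain = (Lf - L0) / L0 = (71.8430 - 59.5220) / 59.5220 = 0.2070
E = TS / strain = 16.8742 / 0.2070 = 81.5180 N/mm^2


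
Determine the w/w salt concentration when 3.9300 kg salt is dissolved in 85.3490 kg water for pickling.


Formula: Conc = salt / (water + salt) * 100
Substituting: Conc = 3.9300 / (85.3490 + 3.9300) * 100
Result: 4.4019 %


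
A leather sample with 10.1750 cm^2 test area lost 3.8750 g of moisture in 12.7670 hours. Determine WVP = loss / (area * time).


Formula: WVP = loss / (area * time)
Substituting: WVP = 3.8750 / (10.1750 * 12.7670)
Result: 0.0298297 g/(cm^2*hr)


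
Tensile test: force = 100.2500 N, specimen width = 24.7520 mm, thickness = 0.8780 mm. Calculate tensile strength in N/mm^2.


Formula: TS = force / (width * thickness)
Substituting: TS = 100.2500 / (24.7520 * 0.8780)
Result: 4.6130 N/mm^2


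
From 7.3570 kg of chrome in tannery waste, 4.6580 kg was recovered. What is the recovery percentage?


Formula: Recovery = recovered / input * 100
Substituting: Recovery = 4.6580 / 7.3570 * 100
Result: 63.3139 %


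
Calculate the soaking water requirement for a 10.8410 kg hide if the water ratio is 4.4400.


Formula: Water = hide_weight * ratio
Substituting: Water = 10.8410 * 4.4400
Result: 48.1340 kg


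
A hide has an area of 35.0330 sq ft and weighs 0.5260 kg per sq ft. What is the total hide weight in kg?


Formula: Weight = area * weight_per_sqft
Substituting: Weight = 35.0330 * 0.5260
Result: 18.4274 kg


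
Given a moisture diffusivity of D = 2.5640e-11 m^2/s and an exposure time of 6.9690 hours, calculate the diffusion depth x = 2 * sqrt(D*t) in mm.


t = 6.9690 hr * 3600 = 25088.4000 s
D * t = 2.5640e-11 * 25088.4000 = 6.4327e-07
x = 2 * sqrt(D*t) = 2 * sqrt(6.4327e-07) = 0.00160408 m = 1.6041 mm


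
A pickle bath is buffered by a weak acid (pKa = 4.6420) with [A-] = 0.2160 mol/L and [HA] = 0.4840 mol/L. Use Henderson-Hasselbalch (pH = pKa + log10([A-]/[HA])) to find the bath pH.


ratio = [A-] / [HA] = 0.2160 / 0.4840 = 0.4463
log10(ratio) = -0.3504
pH = pKa + log10(ratio) = 4.6420 - 0.3504 = 4.2916


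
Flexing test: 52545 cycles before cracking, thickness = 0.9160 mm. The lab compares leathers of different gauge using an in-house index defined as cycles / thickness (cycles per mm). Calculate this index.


Formula: Index = cycles / thickness
Substituting: Index = 52545 / 0.9160
Result: 57363.5371 cycles/mm


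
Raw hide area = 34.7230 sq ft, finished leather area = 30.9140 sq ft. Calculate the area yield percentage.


Formula: Yield = finished / raw * 100
Substituting: Yield = 30.9140 / 34.7230 * 100
Result: 89.0303 %


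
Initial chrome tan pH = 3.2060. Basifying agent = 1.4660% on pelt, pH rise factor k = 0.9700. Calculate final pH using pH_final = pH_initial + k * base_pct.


Formula: pH_final = pH_initial + k * base_pct
Substituting: pH_final = 3.2060 + 0.9700 * 1.4660
Result: 4.6280


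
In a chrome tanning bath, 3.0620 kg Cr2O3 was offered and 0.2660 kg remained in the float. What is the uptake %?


Formula: Uptake = (offered - residual) / offered * 100
Substituting: Uptake = (3.0620 - 0.2660) / 3.0620 * 100
Result: 91.3129 %


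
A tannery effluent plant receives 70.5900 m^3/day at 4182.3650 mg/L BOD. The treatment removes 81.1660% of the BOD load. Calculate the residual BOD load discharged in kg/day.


Load_in = volume * conc / 1000 = 70.5900 * 4182.3650 / 1000 = 295.2331 kg/day
Removed = Load_in * eff / 100 = 295.2331 * 81.1660 / 100 = 239.6289 kg/day
Load_out = Load_in - Removed = 295.2331 - 239.6289 = 55.6042 kg/day


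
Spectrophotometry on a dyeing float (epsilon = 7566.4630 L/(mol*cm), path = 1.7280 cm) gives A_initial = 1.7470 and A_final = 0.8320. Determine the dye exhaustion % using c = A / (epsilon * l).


c_initial = A_i / (epsilon * l) = 1.7470 / (7566.4630 * 1.7280) = 1.3362e-04 mol/L
c_final = A_f / (epsilon * l) = 0.8320 / (7566.4630 * 1.7280) = 6.3634e-05 mol/L
Exhaustion = (c_initial - c_final) / c_initial * 100 = (1.3362e-04 - 6.3634e-05) / 1.3362e-04 * 100 = 52.3755 %


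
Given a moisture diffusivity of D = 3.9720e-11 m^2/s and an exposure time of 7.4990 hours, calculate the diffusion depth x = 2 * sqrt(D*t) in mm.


t = 7.4990 hr * 3600 = 26996.4000 s
D * t = 3.9720e-11 * 26996.4000 = 1.0723e-06
x = 2 * sqrt(D*t) = 2 * sqrt(1.0723e-06) = 0.00207104 m = 2.0710 mm


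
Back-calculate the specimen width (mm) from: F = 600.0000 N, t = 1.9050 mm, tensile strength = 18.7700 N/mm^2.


Formula: w = F / (TS * t)
Substituting: w = 600.0000 / (18.7700 * 1.9050)
Result: 16.7800 mm


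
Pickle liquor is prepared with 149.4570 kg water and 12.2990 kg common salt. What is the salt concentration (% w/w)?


Formula: Conc = salt / (water + salt) * 100
Substituting: Conc = 12.2990 / (149.4570 + 12.2990) * 100
Result: 7.6034 %


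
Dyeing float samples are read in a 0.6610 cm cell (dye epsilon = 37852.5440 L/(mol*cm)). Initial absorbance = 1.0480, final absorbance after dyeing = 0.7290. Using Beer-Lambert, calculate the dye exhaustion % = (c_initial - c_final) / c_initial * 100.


c_initial = A_i / (epsilon * l) = 1.0480 / (37852.5440 * 0.6610) = 4.1886e-05 mol/L
c_final = A_f / (epsilon * l) = 0.7290 / (37852.5440 * 0.6610) = 2.9136e-05 mol/L
Exhaustion = (c_initial - c_final) / c_initial * 100 = (4.1886e-05 - 2.9136e-05) / 4.1886e-05 * 100 = 30.4389 %


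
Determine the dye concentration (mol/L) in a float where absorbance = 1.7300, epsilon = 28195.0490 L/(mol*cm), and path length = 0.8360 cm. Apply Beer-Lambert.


Formula: c = A / (epsilon * l)
Substituting: c = 1.7300 / (28195.0490 * 0.8360)
Result: 7.3395e-05 mol/L


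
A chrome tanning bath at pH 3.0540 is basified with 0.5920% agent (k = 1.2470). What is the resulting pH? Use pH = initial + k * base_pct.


Formula: pH_final = pH_initial + k * base_pct
Substituting: pH_final = 3.0540 + 1.2470 * 0.5920
Result: 3.7922


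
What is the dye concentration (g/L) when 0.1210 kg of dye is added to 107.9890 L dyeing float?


Formula: Conc = dye_mass(kg) / volume(L) * 1000
Substituting: Conc = 0.1210 / 107.9890 * 1000
Result: 1.1205 g/L


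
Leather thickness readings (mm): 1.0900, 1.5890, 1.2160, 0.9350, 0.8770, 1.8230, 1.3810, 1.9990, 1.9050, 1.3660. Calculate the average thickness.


Formula: Average = sum / n
Substituting: Average = 14.1810 / 10
Result: 1.4181 mm


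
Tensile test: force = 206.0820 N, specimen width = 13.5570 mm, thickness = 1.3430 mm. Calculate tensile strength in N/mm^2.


Formula: TS = force / (width * thickness)
Substituting: TS = 206.0820 / (13.5570 * 1.3430)
Result: 11.3188 N/mm^2


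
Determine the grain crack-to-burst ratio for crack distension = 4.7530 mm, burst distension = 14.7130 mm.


Formula: Ratio = crack / burst
Substituting: Ratio = 4.7530 / 14.7130
Result: 0.3230


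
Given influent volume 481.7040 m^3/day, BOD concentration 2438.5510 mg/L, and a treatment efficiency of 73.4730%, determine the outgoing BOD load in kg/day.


Load_in = volume * conc / 1000 = 481.7040 * 2438.5510 / 1000 = 1174.6598 kg/day
Removed = Load_in * eff / 100 = 1174.6598 * 73.4730 / 100 = 863.0578 kg/day
Load_out = Load_in - Removed = 1174.6598 - 863.0578 = 311.6020 kg/day


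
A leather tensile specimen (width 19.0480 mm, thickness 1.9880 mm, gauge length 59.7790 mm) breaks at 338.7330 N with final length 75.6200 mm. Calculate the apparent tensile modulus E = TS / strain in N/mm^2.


TS = F / (w * t) = 338.7330 / (19.0480 * 1.9880) = 8.9452 N/mm^2
strain = (Lf - L0) / L0 = (75.6200 - 59.7790) / 59.7790 = 0.2650
E = TS / strain = 8.9452 / 0.2650 = 33.7565 N/mm^2


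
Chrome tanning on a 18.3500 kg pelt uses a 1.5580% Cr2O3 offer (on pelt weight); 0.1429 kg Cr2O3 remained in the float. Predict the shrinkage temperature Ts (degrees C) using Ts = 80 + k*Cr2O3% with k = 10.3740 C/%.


Offered = pelt * offer_pct / 100 = 18.3500 * 1.5580 / 100 = 0.2859 kg
Uptake = offered - residual = 0.2859 - 0.1429 = 0.1430 kg
Cr2O3% on pelt = uptake / pelt * 100 = 0.1430 / 18.3500 * 100 = 0.7793 %
Ts = 80 + k * Cr2O3% = 80 + 10.3740 * 0.7793 = 88.0840 C


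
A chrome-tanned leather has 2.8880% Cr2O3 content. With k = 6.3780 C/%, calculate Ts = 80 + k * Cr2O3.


Formula: Ts = 80 + k * Cr2O3
Substituting: Ts = 80 + 6.3780 * 2.8880
Result: 98.4197 C


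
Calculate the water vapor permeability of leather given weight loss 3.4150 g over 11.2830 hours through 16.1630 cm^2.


Formula: WVP = loss / (area * time)
Substituting: WVP = 3.4150 / (16.1630 * 11.2830)
Result: 0.018726 g/(cm^2*hr)


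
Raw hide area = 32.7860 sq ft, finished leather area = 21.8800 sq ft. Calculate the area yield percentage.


Formula: Yield = finished / raw * 100
Substituting: Yield = 21.8800 / 32.7860 * 100
Result: 66.7358 %


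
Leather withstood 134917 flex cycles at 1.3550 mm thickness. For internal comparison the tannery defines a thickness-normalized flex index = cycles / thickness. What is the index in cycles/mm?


Formula: Index = cycles / thickness
Substituting: Index = 134917 / 1.3550
Result: 99569.7417 cycles/mm


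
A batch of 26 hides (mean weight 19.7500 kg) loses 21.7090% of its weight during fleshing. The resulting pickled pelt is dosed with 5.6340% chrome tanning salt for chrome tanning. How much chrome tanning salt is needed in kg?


Total_raw = N * avg_wt = 26 * 19.7500 = 513.5000 kg
Substrate = Total_raw * (1 - loss/100) = 513.5000 * (1 - 21.7090/100) = 402.0243 kg
Chrome = Substrate * pct / 100 = 402.0243 * 5.6340 / 100 = 22.6500 kg


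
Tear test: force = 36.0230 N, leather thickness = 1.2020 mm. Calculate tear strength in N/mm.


Formula: Tear strength = force / thickness
Substituting: Tear strength = 36.0230 / 1.2020
Result: 29.9692 N/mm


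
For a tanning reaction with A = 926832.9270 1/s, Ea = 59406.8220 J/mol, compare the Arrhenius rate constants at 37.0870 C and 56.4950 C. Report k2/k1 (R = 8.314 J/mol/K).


T1 = 37.0870 + 273.15 = 310.2370 K; T2 = 56.4950 + 273.15 = 329.6450 K
k1 = A * exp(-Ea/(R*T1)) = 926832.9270 * exp(-59406.8220/(8.314*310.2370)) = 9.2110e-05 1/s
k2 = A * exp(-Ea/(R*T2)) = 926832.9270 * exp(-59406.8220/(8.314*329.6450)) = 3.5745e-04 1/s
k2/k1 = 3.5745e-04 / 9.2110e-05 = 3.8807


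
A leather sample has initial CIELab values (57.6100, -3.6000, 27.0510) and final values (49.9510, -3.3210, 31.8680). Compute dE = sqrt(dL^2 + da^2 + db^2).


dL = -7.6590, da = 0.2790, db = 4.8170
dE = sqrt((-7.6590)^2 + 0.2790^2 + 4.8170^2) = 9.0522


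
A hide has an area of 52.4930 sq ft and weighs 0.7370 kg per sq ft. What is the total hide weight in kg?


Formula: Weight = area * weight_per_sqft
Substituting: Weight = 52.4930 * 0.7370
Result: 38.6873 kg


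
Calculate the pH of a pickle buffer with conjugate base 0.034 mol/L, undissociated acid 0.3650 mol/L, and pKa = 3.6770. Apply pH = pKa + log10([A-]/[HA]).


ratio = [A-] / [HA] = 0.034 / 0.3650 = 0.0931507
log10(ratio) = -1.0308
pH = pKa + log10(ratio) = 3.6770 - 1.0308 = 2.6462


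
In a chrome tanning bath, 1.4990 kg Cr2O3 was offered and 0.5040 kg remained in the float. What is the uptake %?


Formula: Uptake = (offered - residual) / offered * 100
Substituting: Uptake = (1.4990 - 0.5040) / 1.4990 * 100
Result: 66.3776 %


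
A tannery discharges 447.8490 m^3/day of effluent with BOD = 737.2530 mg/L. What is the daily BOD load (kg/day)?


Formula: BOD_load = volume * conc / 1000
Substituting: BOD_load = 447.8490 * 737.2530 / 1000
Result: 330.1780 kg/day


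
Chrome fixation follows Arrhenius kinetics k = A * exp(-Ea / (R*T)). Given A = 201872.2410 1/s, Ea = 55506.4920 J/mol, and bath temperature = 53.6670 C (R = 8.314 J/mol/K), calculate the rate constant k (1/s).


T_K = T_C + 273.15 = 53.6670 + 273.15 = 326.8170 K
exponent = -Ea / (R * T_K) = -55506.4920 / (8.314 * 326.8170) = -20.4282
k = A * exp(exponent) = 201872.2410 * exp(-20.4282) = 2.7117e-04 1/s


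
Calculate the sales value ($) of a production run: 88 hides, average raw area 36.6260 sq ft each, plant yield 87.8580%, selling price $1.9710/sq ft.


Raw_total = N * avg_area = 88 * 36.6260 = 3223.0880 sq ft
Finished = Raw_total * yield / 100 = 3223.0880 * 87.8580 / 100 = 2831.7407 sq ft
Value = Finished * price = 2831.7407 * 1.9710 = 5581.3608 $


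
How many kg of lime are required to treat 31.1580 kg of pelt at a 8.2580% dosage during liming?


Formula: Lime = substrate * pct / 100
Substituting: Lime = 31.1580 * 8.2580 / 100
Result: 2.5730 kg


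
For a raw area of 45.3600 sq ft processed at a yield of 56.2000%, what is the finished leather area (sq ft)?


Formula: finished = raw * yield / 100
Substituting: finished = 45.3600 * 56.2000 / 100
Result: 25.4923 sq ft


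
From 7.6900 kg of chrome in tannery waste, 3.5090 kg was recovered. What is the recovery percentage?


Formula: Recovery = recovered / input * 100
Substituting: Recovery = 3.5090 / 7.6900 * 100
Result: 45.6307 %


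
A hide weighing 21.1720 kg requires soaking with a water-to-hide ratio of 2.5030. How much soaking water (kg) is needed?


Formula: Water = hide_weight * ratio
Substituting: Water = 21.1720 * 2.5030
Result: 52.9935 kg


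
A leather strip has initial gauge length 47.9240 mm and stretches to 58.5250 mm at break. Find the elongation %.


Formula: Elongation = (Lf - L0) / L0 * 100
Substituting: Elongation = (58.5250 - 47.9240) / 47.9240 * 100
Result: 22.1204 %


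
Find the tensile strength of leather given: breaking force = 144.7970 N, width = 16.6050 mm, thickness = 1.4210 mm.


Formula: TS = force / (width * thickness)
Substituting: TS = 144.7970 / (16.6050 * 1.4210)
Result: 6.1366 N/mm^2


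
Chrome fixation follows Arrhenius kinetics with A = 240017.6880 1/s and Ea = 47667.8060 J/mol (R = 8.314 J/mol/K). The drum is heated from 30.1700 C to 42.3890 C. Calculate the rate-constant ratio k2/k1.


T1 = 30.1700 + 273.15 = 303.3200 K; T2 = 42.3890 + 273.15 = 315.5390 K
k1 = A * exp(-Ea/(R*T1)) = 240017.6880 * exp(-47667.8060/(8.314*303.3200)) = 0.00148282 1/s
k2 = A * exp(-Ea/(R*T2)) = 240017.6880 * exp(-47667.8060/(8.314*315.5390)) = 0.00308306 1/s
k2/k1 = 0.00308306 / 0.00148282 = 2.0792


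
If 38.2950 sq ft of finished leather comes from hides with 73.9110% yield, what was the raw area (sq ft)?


Formula: raw = finished * 100 / yield
Substituting: raw = 38.2950 * 100 / 73.9110
Result: 51.8123 sq ft


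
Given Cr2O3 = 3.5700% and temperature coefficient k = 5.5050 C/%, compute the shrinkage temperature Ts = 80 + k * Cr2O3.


Formula: Ts = 80 + k * Cr2O3
Substituting: Ts = 80 + 5.5050 * 3.5700
Result: 99.6529 C


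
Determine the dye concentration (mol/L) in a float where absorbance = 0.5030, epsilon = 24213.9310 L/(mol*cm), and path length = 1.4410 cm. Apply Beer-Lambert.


Formula: c = A / (epsilon * l)
Substituting: c = 0.5030 / (24213.9310 * 1.4410)
Result: 1.4416e-05 mol/L


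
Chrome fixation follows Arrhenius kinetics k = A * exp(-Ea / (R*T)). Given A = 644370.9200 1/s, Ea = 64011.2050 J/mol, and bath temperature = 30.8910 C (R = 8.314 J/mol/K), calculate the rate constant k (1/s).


T_K = T_C + 273.15 = 30.8910 + 273.15 = 304.0410 K
exponent = -Ea / (R * T_K) = -64011.2050 / (8.314 * 304.0410) = -25.3229
k = A * exp(exponent) = 644370.9200 * exp(-25.3229) = 6.4793e-06 1/s


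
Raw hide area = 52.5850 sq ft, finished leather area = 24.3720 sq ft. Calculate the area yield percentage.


Formula: Yield = finished / raw * 100
Substituting: Yield = 24.3720 / 52.5850 * 100
Result: 46.3478 %


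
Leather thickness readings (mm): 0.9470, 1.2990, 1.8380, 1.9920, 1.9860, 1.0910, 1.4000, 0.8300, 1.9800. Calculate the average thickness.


Formula: Average = sum / n
Substituting: Average = 13.3630 / 9
Result: 1.4848 mm


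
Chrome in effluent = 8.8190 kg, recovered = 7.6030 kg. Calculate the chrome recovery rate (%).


Formula: Recovery = recovered / input * 100
Substituting: Recovery = 7.6030 / 8.8190 * 100
Result: 86.2116 %


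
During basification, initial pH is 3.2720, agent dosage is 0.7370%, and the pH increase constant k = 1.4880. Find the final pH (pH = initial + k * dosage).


Formula: pH_final = pH_initial + k * base_pct
Substituting: pH_final = 3.2720 + 1.4880 * 0.7370
Result: 4.3687


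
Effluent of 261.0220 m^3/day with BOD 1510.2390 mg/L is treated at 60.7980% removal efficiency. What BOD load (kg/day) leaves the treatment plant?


Load_in = volume * conc / 1000 = 261.0220 * 1510.2390 / 1000 = 394.2056 kg/day
Removed = Load_in * eff / 100 = 394.2056 * 60.7980 / 100 = 239.6691 kg/day
Load_out = Load_in - Removed = 394.2056 - 239.6691 = 154.5365 kg/day


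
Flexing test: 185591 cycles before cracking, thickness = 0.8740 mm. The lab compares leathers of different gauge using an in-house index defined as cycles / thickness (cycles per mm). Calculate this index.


Formula: Index = cycles / thickness
Substituting: Index = 185591 / 0.8740
Result: 212346.6819 cycles/mm


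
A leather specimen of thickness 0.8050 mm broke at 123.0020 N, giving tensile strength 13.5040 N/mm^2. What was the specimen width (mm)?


Formula: w = F / (TS * t)
Substituting: w = 123.0020 / (13.5040 * 0.8050)
Result: 11.3150 mm


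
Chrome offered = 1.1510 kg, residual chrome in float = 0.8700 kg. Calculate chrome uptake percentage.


Formula: Uptake = (offered - residual) / offered * 100
Substituting: Uptake = (1.1510 - 0.8700) / 1.1510 * 100
Result: 24.4136 %


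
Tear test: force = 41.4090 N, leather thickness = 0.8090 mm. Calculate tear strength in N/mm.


Formula: Tear strength = force / thickness
Substituting: Tear strength = 41.4090 / 0.8090
Result: 51.1854 N/mm


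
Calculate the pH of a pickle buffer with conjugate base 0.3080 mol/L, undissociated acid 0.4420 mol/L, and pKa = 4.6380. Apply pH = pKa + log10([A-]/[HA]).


ratio = [A-] / [HA] = 0.3080 / 0.4420 = 0.6968
log10(ratio) = -0.1569
pH = pKa + log10(ratio) = 4.6380 - 0.1569 = 4.4811


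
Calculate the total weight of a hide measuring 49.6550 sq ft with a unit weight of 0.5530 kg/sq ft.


Formula: Weight = area * weight_per_sqft
Substituting: Weight = 49.6550 * 0.5530
Result: 27.4592 kg


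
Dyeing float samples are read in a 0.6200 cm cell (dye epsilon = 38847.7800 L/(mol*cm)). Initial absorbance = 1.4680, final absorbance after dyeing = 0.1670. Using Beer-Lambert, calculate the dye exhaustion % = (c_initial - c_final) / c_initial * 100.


c_initial = A_i / (epsilon * l) = 1.4680 / (38847.7800 * 0.6200) = 6.0949e-05 mol/L
c_final = A_f / (epsilon * l) = 0.1670 / (38847.7800 * 0.6200) = 6.9336e-06 mol/L
Exhaustion = (c_initial - c_final) / c_initial * 100 = (6.0949e-05 - 6.9336e-06) / 6.0949e-05 * 100 = 88.6240 %


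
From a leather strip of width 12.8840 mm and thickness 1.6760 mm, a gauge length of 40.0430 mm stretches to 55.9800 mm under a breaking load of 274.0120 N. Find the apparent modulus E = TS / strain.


TS = F / (w * t) = 274.0120 / (12.8840 * 1.6760) = 12.6895 N/mm^2
strain = (Lf - L0) / L0 = (55.9800 - 40.0430) / 40.0430 = 0.3980
E = TS / strain = 12.6895 / 0.3980 = 31.8834 N/mm^2


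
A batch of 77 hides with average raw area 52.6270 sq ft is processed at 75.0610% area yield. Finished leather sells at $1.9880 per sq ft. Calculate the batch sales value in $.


Raw_total = N * avg_area = 77 * 52.6270 = 4052.2790 sq ft
Finished = Raw_total * yield / 100 = 4052.2790 * 75.0610 / 100 = 3041.6811 sq ft
Value = Finished * price = 3041.6811 * 1.9880 = 6046.8621 $
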